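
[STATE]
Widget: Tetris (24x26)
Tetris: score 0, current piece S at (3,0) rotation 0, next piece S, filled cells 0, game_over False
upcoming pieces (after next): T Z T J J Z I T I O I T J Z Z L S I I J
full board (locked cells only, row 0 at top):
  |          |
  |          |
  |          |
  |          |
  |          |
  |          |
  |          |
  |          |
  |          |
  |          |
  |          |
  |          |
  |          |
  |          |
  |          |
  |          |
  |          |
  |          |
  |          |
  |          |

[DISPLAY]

    ░░    │Next:        
   ░░     │ ░░          
          │░░           
          │             
          │             
          │             
          │Score:       
          │0            
          │             
          │             
          │             
          │             
          │             
          │             
          │             
          │             
          │             
          │             
          │             
          │             
          │             
          │             
          │             
          │             
          │             
          │             


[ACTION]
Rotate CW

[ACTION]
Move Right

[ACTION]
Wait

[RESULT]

          │Next:        
    ░     │ ░░          
    ░░    │░░           
     ░    │             
          │             
          │             
          │Score:       
          │0            
          │             
          │             
          │             
          │             
          │             
          │             
          │             
          │             
          │             
          │             
          │             
          │             
          │             
          │             
          │             
          │             
          │             
          │             


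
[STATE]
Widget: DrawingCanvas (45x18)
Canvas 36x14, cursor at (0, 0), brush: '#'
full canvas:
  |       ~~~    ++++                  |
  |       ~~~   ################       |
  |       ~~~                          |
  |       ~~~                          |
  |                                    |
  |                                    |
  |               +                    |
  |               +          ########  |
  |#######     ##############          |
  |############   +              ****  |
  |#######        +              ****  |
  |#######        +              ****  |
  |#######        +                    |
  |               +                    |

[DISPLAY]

+      ~~~    ++++                           
       ~~~   ################                
       ~~~                                   
       ~~~                                   
                                             
                                             
               +                             
               +          ########           
#######     ##############                   
############   +              ****           
#######        +              ****           
#######        +              ****           
#######        +                             
               +                             
                                             
                                             
                                             
                                             


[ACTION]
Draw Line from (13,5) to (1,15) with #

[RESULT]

+      ~~~    ++++                           
       ~~~   ################                
       ~~~    #                              
       ~~~   #                               
            #                                
            #                                
           #   +                             
          #    +          ########           
#######  #  ##############                   
############   +              ****           
########       +              ****           
########       +              ****           
#######        +                             
     #         +                             
                                             
                                             
                                             
                                             


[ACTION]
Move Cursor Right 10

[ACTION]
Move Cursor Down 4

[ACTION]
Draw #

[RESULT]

       ~~~    ++++                           
       ~~~   ################                
       ~~~    #                              
       ~~~   #                               
          # #                                
            #                                
           #   +                             
          #    +          ########           
#######  #  ##############                   
############   +              ****           
########       +              ****           
########       +              ****           
#######        +                             
     #         +                             
                                             
                                             
                                             
                                             


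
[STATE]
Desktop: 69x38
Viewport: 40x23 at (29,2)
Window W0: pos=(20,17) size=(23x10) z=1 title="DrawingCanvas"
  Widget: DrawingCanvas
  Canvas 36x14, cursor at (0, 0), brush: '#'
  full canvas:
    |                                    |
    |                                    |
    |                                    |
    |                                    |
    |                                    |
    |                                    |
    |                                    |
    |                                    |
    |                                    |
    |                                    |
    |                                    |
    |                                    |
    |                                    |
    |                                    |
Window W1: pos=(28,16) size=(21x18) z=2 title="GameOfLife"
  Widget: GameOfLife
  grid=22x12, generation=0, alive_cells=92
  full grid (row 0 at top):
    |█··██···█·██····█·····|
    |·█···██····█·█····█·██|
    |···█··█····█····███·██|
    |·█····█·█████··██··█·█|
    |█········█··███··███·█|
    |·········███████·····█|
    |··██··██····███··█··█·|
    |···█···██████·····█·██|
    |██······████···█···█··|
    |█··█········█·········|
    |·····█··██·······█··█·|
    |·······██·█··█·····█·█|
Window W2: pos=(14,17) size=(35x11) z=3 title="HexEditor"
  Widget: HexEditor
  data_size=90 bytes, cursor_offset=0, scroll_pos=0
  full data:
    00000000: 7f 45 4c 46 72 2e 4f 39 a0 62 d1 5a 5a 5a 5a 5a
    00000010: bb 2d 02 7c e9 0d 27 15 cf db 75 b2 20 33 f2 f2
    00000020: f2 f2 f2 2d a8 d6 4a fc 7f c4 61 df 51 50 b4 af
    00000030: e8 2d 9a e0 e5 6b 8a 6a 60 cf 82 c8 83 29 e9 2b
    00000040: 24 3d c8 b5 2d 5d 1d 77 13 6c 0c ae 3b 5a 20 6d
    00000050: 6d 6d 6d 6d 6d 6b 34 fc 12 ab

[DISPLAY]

                                        
                                        
                                        
                                        
                                        
                                        
                                        
                                        
                                        
                                        
                                        
                                        
                                        
                                        
━━━━━━━━━━━━━━━━━━━┓                    
━━━━━━━━━━━━━━━━━━━┓                    
                   ┃                    
───────────────────┨                    
5 4c 46 72 2e 4f 39┃                    
d 02 7c e9 0d 27 15┃                    
2 f2 2d a8 d6 4a fc┃                    
d 9a e0 e5 6b 8a 6a┃                    
d c8 b5 2d 5d 1d 77┃                    


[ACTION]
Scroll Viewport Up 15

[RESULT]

                                        
                                        
                                        
                                        
                                        
                                        
                                        
                                        
                                        
                                        
                                        
                                        
                                        
                                        
                                        
                                        
━━━━━━━━━━━━━━━━━━━┓                    
━━━━━━━━━━━━━━━━━━━┓                    
                   ┃                    
───────────────────┨                    
5 4c 46 72 2e 4f 39┃                    
d 02 7c e9 0d 27 15┃                    
2 f2 2d a8 d6 4a fc┃                    


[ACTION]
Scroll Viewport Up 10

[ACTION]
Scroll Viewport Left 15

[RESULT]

                                        
                                        
                                        
                                        
                                        
                                        
                                        
                                        
                                        
                                        
                                        
                                        
                                        
                                        
                                        
                                        
              ┏━━━━━━━━━━━━━━━━━━━┓     
┏━━━━━━━━━━━━━━━━━━━━━━━━━━━━━━━━━┓     
┃ HexEditor                       ┃     
┠─────────────────────────────────┨     
┃00000000  7F 45 4c 46 72 2e 4f 39┃     
┃00000010  bb 2d 02 7c e9 0d 27 15┃     
┃00000020  f2 f2 f2 2d a8 d6 4a fc┃     


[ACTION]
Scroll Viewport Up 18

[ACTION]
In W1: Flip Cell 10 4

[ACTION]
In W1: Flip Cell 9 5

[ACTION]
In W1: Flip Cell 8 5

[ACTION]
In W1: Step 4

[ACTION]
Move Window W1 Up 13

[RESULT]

                                        
                                        
                                        
              ┏━━━━━━━━━━━━━━━━━━━┓     
              ┃ GameOfLife        ┃     
              ┠───────────────────┨     
              ┃Gen: 4             ┃     
              ┃··███·····███······┃     
              ┃·····████·····███··┃     
              ┃··██····███····█···┃     
              ┃··█····██·██····█··┃     
              ┃····██······██·█···┃     
              ┃··█·····██····█·█·█┃     
              ┃·██████······██·█··┃     
              ┃·███··█···········█┃     
              ┃·················█·┃     
              ┃··██···············┃     
┏━━━━━━━━━━━━━━━━━━━━━━━━━━━━━━━━━┓     
┃ HexEditor                       ┃     
┠─────────────────────────────────┨     
┃00000000  7F 45 4c 46 72 2e 4f 39┃     
┃00000010  bb 2d 02 7c e9 0d 27 15┃     
┃00000020  f2 f2 f2 2d a8 d6 4a fc┃     


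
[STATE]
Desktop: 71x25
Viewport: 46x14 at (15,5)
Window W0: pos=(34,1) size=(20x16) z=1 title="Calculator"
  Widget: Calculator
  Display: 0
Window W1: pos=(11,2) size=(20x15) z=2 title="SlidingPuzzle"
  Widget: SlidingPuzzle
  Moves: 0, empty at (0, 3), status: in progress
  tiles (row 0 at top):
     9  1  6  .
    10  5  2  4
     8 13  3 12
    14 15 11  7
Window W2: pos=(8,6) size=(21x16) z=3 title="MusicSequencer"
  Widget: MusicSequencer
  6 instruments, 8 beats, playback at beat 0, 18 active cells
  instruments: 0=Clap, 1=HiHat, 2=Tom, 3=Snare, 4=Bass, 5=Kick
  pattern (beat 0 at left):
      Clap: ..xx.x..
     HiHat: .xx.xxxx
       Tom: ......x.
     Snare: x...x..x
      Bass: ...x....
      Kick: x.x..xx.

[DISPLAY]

──┬────┬────┬──┃   ┃┌───┬───┬───┬───┐ ┃       
━━━━━━━━━━━━━┓ ┃   ┃│ 7 │ 8 │ 9 │ ÷ │ ┃       
Sequencer    ┃─┃   ┃├───┼───┼───┼───┤ ┃       
─────────────┨ ┃   ┃│ 4 │ 5 │ 6 │ × │ ┃       
▼1234567     ┃─┃   ┃├───┼───┼───┼───┤ ┃       
··██·█··     ┃1┃   ┃│ 1 │ 2 │ 3 │ - │ ┃       
·██·████     ┃─┃   ┃├───┼───┼───┼───┤ ┃       
······█·     ┃ ┃   ┃│ 0 │ . │ = │ + │ ┃       
█···█··█     ┃─┃   ┃├───┼───┼───┼───┤ ┃       
···█····     ┃ ┃   ┃│ C │ MC│ MR│ M+│ ┃       
█·█··██·     ┃ ┃   ┃└───┴───┴───┴───┘ ┃       
             ┃━┛   ┗━━━━━━━━━━━━━━━━━━┛       
             ┃                                
             ┃                                


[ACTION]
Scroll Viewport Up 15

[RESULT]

                                              
                   ┏━━━━━━━━━━━━━━━━━━┓       
━━━━━━━━━━━━━━━┓   ┃ Calculator       ┃       
idingPuzzle    ┃   ┠──────────────────┨       
───────────────┨   ┃                 0┃       
──┬────┬────┬──┃   ┃┌───┬───┬───┬───┐ ┃       
━━━━━━━━━━━━━┓ ┃   ┃│ 7 │ 8 │ 9 │ ÷ │ ┃       
Sequencer    ┃─┃   ┃├───┼───┼───┼───┤ ┃       
─────────────┨ ┃   ┃│ 4 │ 5 │ 6 │ × │ ┃       
▼1234567     ┃─┃   ┃├───┼───┼───┼───┤ ┃       
··██·█··     ┃1┃   ┃│ 1 │ 2 │ 3 │ - │ ┃       
·██·████     ┃─┃   ┃├───┼───┼───┼───┤ ┃       
······█·     ┃ ┃   ┃│ 0 │ . │ = │ + │ ┃       
█···█··█     ┃─┃   ┃├───┼───┼───┼───┤ ┃       


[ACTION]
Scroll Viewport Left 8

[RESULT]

                                              
                           ┏━━━━━━━━━━━━━━━━━━
    ┏━━━━━━━━━━━━━━━━━━┓   ┃ Calculator       
    ┃ SlidingPuzzle    ┃   ┠──────────────────
    ┠──────────────────┨   ┃                 0
    ┃┌────┬────┬────┬──┃   ┃┌───┬───┬───┬───┐ 
 ┏━━━━━━━━━━━━━━━━━━━┓ ┃   ┃│ 7 │ 8 │ 9 │ ÷ │ 
 ┃ MusicSequencer    ┃─┃   ┃├───┼───┼───┼───┤ 
 ┠───────────────────┨ ┃   ┃│ 4 │ 5 │ 6 │ × │ 
 ┃      ▼1234567     ┃─┃   ┃├───┼───┼───┼───┤ 
 ┃  Clap··██·█··     ┃1┃   ┃│ 1 │ 2 │ 3 │ - │ 
 ┃ HiHat·██·████     ┃─┃   ┃├───┼───┼───┼───┤ 
 ┃   Tom······█·     ┃ ┃   ┃│ 0 │ . │ = │ + │ 
 ┃ Snare█···█··█     ┃─┃   ┃├───┼───┼───┼───┤ 


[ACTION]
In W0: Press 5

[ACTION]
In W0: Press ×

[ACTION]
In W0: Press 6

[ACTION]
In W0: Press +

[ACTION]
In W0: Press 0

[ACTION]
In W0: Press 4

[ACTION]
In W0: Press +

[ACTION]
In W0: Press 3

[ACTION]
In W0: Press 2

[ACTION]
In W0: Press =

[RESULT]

                                              
                           ┏━━━━━━━━━━━━━━━━━━
    ┏━━━━━━━━━━━━━━━━━━┓   ┃ Calculator       
    ┃ SlidingPuzzle    ┃   ┠──────────────────
    ┠──────────────────┨   ┃                66
    ┃┌────┬────┬────┬──┃   ┃┌───┬───┬───┬───┐ 
 ┏━━━━━━━━━━━━━━━━━━━┓ ┃   ┃│ 7 │ 8 │ 9 │ ÷ │ 
 ┃ MusicSequencer    ┃─┃   ┃├───┼───┼───┼───┤ 
 ┠───────────────────┨ ┃   ┃│ 4 │ 5 │ 6 │ × │ 
 ┃      ▼1234567     ┃─┃   ┃├───┼───┼───┼───┤ 
 ┃  Clap··██·█··     ┃1┃   ┃│ 1 │ 2 │ 3 │ - │ 
 ┃ HiHat·██·████     ┃─┃   ┃├───┼───┼───┼───┤ 
 ┃   Tom······█·     ┃ ┃   ┃│ 0 │ . │ = │ + │ 
 ┃ Snare█···█··█     ┃─┃   ┃├───┼───┼───┼───┤ 


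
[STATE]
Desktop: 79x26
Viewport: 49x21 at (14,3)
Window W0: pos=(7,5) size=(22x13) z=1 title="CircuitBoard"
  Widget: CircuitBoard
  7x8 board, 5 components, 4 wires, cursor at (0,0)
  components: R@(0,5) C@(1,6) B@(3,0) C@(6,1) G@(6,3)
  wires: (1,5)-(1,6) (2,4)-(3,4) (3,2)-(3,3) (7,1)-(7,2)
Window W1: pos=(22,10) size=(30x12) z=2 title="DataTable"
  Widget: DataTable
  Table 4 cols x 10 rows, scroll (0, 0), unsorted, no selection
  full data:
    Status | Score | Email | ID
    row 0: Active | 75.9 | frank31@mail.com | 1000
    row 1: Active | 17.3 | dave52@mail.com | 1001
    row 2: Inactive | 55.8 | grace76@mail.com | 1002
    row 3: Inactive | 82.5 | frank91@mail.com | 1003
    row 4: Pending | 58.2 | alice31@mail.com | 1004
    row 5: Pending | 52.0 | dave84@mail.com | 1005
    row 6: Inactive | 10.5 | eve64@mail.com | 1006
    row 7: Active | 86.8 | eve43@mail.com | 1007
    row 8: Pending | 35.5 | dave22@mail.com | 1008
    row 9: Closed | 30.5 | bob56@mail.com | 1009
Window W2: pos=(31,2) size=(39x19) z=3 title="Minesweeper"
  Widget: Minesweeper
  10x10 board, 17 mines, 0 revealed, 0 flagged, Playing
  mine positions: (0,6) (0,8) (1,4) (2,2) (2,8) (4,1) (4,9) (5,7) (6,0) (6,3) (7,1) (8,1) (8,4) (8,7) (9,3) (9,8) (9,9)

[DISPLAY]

                 ┃ Minesweeper                   
                 ┠───────────────────────────────
━━━━━━━━━━━━━━┓  ┃■■■■■■■■■■                     
itBoard       ┃  ┃■■■■■■■■■■                     
──────────────┨  ┃■■■■■■■■■■                     
 2 3 4 5 6    ┃  ┃■■■■■■■■■■                     
              ┃  ┃■■■■■■■■■■                     
        ┏━━━━━━━━┃■■■■■■■■■■                     
        ┃ DataTab┃■■■■■■■■■■                     
        ┠────────┃■■■■■■■■■■                     
        ┃Status  ┃■■■■■■■■■■                     
        ┃────────┃■■■■■■■■■■                     
      · ┃Active  ┃                               
        ┃Active  ┃                               
━━━━━━━━┃Inactive┃                               
        ┃Inactive┃                               
        ┃Pending ┃                               
        ┃Pending ┗━━━━━━━━━━━━━━━━━━━━━━━━━━━━━━━
        ┗━━━━━━━━━━━━━━━━━━━━━━━━━━━━┛           
                                                 
                                                 


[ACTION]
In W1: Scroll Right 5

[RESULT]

                 ┃ Minesweeper                   
                 ┠───────────────────────────────
━━━━━━━━━━━━━━┓  ┃■■■■■■■■■■                     
itBoard       ┃  ┃■■■■■■■■■■                     
──────────────┨  ┃■■■■■■■■■■                     
 2 3 4 5 6    ┃  ┃■■■■■■■■■■                     
              ┃  ┃■■■■■■■■■■                     
        ┏━━━━━━━━┃■■■■■■■■■■                     
        ┃ DataTab┃■■■■■■■■■■                     
        ┠────────┃■■■■■■■■■■                     
        ┃s  │Scor┃■■■■■■■■■■                     
        ┃───┼────┃■■■■■■■■■■                     
      · ┃e  │75.9┃                               
        ┃e  │17.3┃                               
━━━━━━━━┃ive│55.8┃                               
        ┃ive│82.5┃                               
        ┃ng │58.2┃                               
        ┃ng │52.0┗━━━━━━━━━━━━━━━━━━━━━━━━━━━━━━━
        ┗━━━━━━━━━━━━━━━━━━━━━━━━━━━━┛           
                                                 
                                                 


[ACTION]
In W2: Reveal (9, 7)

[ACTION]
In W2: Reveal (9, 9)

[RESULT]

                 ┃ Minesweeper                   
                 ┠───────────────────────────────
━━━━━━━━━━━━━━┓  ┃■■■■■■✹■✹■                     
itBoard       ┃  ┃■■■■✹■■■■■                     
──────────────┨  ┃■■✹■■■■■✹■                     
 2 3 4 5 6    ┃  ┃■■■■■■■■■■                     
              ┃  ┃■✹■■■■■■■✹                     
        ┏━━━━━━━━┃■■■■■■■✹■■                     
        ┃ DataTab┃✹■■✹■■■■■■                     
        ┠────────┃■✹■■■■■■■■                     
        ┃s  │Scor┃■✹■■✹■■✹■■                     
        ┃───┼────┃■■■✹■■■2✹✹                     
      · ┃e  │75.9┃                               
        ┃e  │17.3┃                               
━━━━━━━━┃ive│55.8┃                               
        ┃ive│82.5┃                               
        ┃ng │58.2┃                               
        ┃ng │52.0┗━━━━━━━━━━━━━━━━━━━━━━━━━━━━━━━
        ┗━━━━━━━━━━━━━━━━━━━━━━━━━━━━┛           
                                                 
                                                 


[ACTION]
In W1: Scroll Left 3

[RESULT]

                 ┃ Minesweeper                   
                 ┠───────────────────────────────
━━━━━━━━━━━━━━┓  ┃■■■■■■✹■✹■                     
itBoard       ┃  ┃■■■■✹■■■■■                     
──────────────┨  ┃■■✹■■■■■✹■                     
 2 3 4 5 6    ┃  ┃■■■■■■■■■■                     
              ┃  ┃■✹■■■■■■■✹                     
        ┏━━━━━━━━┃■■■■■■■✹■■                     
        ┃ DataTab┃✹■■✹■■■■■■                     
        ┠────────┃■✹■■■■■■■■                     
        ┃atus  │S┃■✹■■✹■■✹■■                     
        ┃──────┼─┃■■■✹■■■2✹✹                     
      · ┃tive  │7┃                               
        ┃tive  │1┃                               
━━━━━━━━┃active│5┃                               
        ┃active│8┃                               
        ┃nding │5┃                               
        ┃nding │5┗━━━━━━━━━━━━━━━━━━━━━━━━━━━━━━━
        ┗━━━━━━━━━━━━━━━━━━━━━━━━━━━━┛           
                                                 
                                                 


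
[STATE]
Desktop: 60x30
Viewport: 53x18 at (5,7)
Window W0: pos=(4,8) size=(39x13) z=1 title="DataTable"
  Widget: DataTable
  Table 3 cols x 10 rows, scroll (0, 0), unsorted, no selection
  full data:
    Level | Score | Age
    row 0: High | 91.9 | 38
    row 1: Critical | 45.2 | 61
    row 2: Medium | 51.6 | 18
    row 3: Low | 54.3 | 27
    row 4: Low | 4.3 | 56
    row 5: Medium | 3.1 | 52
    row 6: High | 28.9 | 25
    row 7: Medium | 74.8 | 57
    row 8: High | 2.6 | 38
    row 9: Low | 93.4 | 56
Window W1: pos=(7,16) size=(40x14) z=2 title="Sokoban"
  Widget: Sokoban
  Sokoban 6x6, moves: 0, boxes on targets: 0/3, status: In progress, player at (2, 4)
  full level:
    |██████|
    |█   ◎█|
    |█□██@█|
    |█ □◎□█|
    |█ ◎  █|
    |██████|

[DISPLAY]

                                                     
━━━━━━━━━━━━━━━━━━━━━━━━━━━━━━━━━━━━━┓               
 DataTable                           ┃               
─────────────────────────────────────┨               
Level   │Score│Age                   ┃               
────────┼─────┼───                   ┃               
High    │91.9 │38                    ┃               
Critical│45.2 │61                    ┃               
Medium  │51.6 │18                    ┃               
Lo┏━━━━━━━━━━━━━━━━━━━━━━━━━━━━━━━━━━━━━━┓           
Lo┃ Sokoban                              ┃           
Me┠──────────────────────────────────────┨           
Hi┃██████                                ┃           
━━┃█   ◎█                                ┃           
  ┃█□██@█                                ┃           
  ┃█ □◎□█                                ┃           
  ┃█ ◎  █                                ┃           
  ┃██████                                ┃           


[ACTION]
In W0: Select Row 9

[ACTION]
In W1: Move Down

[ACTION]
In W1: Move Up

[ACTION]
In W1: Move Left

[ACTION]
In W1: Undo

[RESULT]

                                                     
━━━━━━━━━━━━━━━━━━━━━━━━━━━━━━━━━━━━━┓               
 DataTable                           ┃               
─────────────────────────────────────┨               
Level   │Score│Age                   ┃               
────────┼─────┼───                   ┃               
High    │91.9 │38                    ┃               
Critical│45.2 │61                    ┃               
Medium  │51.6 │18                    ┃               
Lo┏━━━━━━━━━━━━━━━━━━━━━━━━━━━━━━━━━━━━━━┓           
Lo┃ Sokoban                              ┃           
Me┠──────────────────────────────────────┨           
Hi┃██████                                ┃           
━━┃█   ◎█                                ┃           
  ┃█□██ █                                ┃           
  ┃█ □◎@█                                ┃           
  ┃█ ◎ □█                                ┃           
  ┃██████                                ┃           


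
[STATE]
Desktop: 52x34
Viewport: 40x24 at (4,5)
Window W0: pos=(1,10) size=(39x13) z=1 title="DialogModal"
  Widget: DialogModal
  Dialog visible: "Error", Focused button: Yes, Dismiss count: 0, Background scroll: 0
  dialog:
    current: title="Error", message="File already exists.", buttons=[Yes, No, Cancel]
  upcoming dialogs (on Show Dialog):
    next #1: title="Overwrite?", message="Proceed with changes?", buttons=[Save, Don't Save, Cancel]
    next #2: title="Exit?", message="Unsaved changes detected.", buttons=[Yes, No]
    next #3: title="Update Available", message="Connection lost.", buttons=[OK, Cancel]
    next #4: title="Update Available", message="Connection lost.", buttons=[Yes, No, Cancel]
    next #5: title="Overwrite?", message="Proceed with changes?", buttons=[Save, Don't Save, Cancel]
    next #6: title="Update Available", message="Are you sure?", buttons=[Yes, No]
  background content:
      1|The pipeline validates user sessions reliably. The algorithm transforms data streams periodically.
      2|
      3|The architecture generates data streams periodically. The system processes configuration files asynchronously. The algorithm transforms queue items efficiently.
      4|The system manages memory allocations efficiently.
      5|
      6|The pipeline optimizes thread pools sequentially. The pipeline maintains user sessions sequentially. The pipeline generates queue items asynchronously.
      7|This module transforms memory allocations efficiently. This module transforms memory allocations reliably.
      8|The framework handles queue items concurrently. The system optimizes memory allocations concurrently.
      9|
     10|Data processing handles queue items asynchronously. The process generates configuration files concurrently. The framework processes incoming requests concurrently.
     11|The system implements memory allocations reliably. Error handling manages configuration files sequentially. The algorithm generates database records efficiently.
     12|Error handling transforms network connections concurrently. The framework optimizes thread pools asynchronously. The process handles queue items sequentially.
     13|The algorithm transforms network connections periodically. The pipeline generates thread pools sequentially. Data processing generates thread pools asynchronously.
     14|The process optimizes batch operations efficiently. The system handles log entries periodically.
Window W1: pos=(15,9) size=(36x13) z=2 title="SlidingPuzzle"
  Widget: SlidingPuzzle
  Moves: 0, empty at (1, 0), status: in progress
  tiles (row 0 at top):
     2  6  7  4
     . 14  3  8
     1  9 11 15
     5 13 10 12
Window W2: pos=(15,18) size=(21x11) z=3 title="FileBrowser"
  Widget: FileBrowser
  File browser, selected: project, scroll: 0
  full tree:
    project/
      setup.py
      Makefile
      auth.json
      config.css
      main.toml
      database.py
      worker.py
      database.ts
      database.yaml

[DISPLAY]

                                        
                                        
                                        
                                        
           ┏━━━━━━━━━━━━━━━━━━━━━━━━━━━━
━━━━━━━━━━━┃ SlidingPuzzle              
ialogModal ┠────────────────────────────
───────────┃┌────┬────┬────┬────┐       
e pipeline ┃│  2 │  6 │  7 │  4 │       
           ┃├────┼────┼────┼────┤       
e ar┌──────┃│    │ 14 │  3 │  8 │       
e sy│      ┃├────┼────┼────┼────┤       
    │ File ┃│  1 │  9 │ 11 │ 15 │       
e pi│ [Yes]┏━━━━━━━━━━━━━━━━━━━┓┤       
is m└──────┃ FileBrowser       ┃│       
e framework┠───────────────────┨┘       
           ┃> [-] project/     ┃━━━━━━━━
━━━━━━━━━━━┃    setup.py       ┃━━━┛    
           ┃    Makefile       ┃        
           ┃    auth.json      ┃        
           ┃    config.css     ┃        
           ┃    main.toml      ┃        
           ┃    database.py    ┃        
           ┗━━━━━━━━━━━━━━━━━━━┛        


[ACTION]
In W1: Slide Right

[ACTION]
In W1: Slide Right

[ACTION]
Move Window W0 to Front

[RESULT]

                                        
                                        
                                        
                                        
           ┏━━━━━━━━━━━━━━━━━━━━━━━━━━━━
━━━━━━━━━━━━━━━━━━━━━━━━━━━━━━━━━━━┓    
ialogModal                         ┃────
───────────────────────────────────┨    
e pipeline validates user sessions ┃    
                                   ┃    
e ar┌──────────────────────┐a strea┃    
e sy│        Error         │cations┃    
    │ File already exists. │       ┃    
e pi│ [Yes]  No   Cancel   │pools s┃    
is m└──────────────────────┘allocat┃    
e framework handles queue items con┃    
                                   ┃━━━━
━━━━━━━━━━━━━━━━━━━━━━━━━━━━━━━━━━━┛    
           ┃    Makefile       ┃        
           ┃    auth.json      ┃        
           ┃    config.css     ┃        
           ┃    main.toml      ┃        
           ┃    database.py    ┃        
           ┗━━━━━━━━━━━━━━━━━━━┛        


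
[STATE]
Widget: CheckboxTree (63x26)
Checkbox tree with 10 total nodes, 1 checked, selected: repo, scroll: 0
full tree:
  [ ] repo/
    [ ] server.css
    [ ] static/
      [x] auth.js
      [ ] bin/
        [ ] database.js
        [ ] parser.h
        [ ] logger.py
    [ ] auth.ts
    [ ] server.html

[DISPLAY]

>[-] repo/                                                     
   [ ] server.css                                              
   [-] static/                                                 
     [x] auth.js                                               
     [ ] bin/                                                  
       [ ] database.js                                         
       [ ] parser.h                                            
       [ ] logger.py                                           
   [ ] auth.ts                                                 
   [ ] server.html                                             
                                                               
                                                               
                                                               
                                                               
                                                               
                                                               
                                                               
                                                               
                                                               
                                                               
                                                               
                                                               
                                                               
                                                               
                                                               
                                                               


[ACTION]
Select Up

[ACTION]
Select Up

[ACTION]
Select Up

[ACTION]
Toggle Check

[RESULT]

>[x] repo/                                                     
   [x] server.css                                              
   [x] static/                                                 
     [x] auth.js                                               
     [x] bin/                                                  
       [x] database.js                                         
       [x] parser.h                                            
       [x] logger.py                                           
   [x] auth.ts                                                 
   [x] server.html                                             
                                                               
                                                               
                                                               
                                                               
                                                               
                                                               
                                                               
                                                               
                                                               
                                                               
                                                               
                                                               
                                                               
                                                               
                                                               
                                                               


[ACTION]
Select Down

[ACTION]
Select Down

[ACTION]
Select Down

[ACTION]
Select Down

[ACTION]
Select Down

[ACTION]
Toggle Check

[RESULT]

 [-] repo/                                                     
   [x] server.css                                              
   [-] static/                                                 
     [x] auth.js                                               
     [-] bin/                                                  
>      [ ] database.js                                         
       [x] parser.h                                            
       [x] logger.py                                           
   [x] auth.ts                                                 
   [x] server.html                                             
                                                               
                                                               
                                                               
                                                               
                                                               
                                                               
                                                               
                                                               
                                                               
                                                               
                                                               
                                                               
                                                               
                                                               
                                                               
                                                               
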